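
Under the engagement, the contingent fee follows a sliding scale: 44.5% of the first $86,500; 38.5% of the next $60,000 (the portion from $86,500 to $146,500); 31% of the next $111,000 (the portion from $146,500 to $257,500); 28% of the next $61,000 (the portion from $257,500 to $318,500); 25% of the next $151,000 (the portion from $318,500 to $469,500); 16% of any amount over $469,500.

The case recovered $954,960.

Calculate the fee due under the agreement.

$228,506.10

First $86,500 at 44.5% = $38,492.50
Next $60,000 at 38.5% = $23,100.00
Next $111,000 at 31% = $34,410.00
Next $61,000 at 28% = $17,080.00
Next $151,000 at 25% = $37,750.00
Remaining $485,460 at 16% = $77,673.60
Fee: $38,492.50 + $23,100.00 + $34,410.00 + $17,080.00 + $37,750.00 + $77,673.60 = $228,506.10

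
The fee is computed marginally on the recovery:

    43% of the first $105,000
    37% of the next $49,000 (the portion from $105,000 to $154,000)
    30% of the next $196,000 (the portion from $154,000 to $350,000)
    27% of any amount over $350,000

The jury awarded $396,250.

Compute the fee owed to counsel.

$134,567.50

First $105,000 at 43% = $45,150.00
Next $49,000 at 37% = $18,130.00
Next $196,000 at 30% = $58,800.00
Remaining $46,250 at 27% = $12,487.50
Fee: $45,150.00 + $18,130.00 + $58,800.00 + $12,487.50 = $134,567.50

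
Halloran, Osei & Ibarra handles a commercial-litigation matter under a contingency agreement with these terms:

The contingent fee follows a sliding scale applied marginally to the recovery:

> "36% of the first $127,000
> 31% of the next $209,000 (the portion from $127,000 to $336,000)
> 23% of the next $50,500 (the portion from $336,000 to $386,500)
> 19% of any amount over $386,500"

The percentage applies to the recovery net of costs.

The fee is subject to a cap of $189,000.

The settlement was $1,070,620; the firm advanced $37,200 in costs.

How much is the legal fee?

Fee base (net of costs): $1,070,620 − $37,200 = $1,033,420
First $127,000 at 36% = $45,720.00
Next $209,000 at 31% = $64,790.00
Next $50,500 at 23% = $11,615.00
Remaining $646,920 at 19% = $122,914.80
Fee: $45,720.00 + $64,790.00 + $11,615.00 + $122,914.80 = $245,039.80
$245,039.80 exceeds the $189,000 cap, so the fee is capped at $189,000.00.

$189,000.00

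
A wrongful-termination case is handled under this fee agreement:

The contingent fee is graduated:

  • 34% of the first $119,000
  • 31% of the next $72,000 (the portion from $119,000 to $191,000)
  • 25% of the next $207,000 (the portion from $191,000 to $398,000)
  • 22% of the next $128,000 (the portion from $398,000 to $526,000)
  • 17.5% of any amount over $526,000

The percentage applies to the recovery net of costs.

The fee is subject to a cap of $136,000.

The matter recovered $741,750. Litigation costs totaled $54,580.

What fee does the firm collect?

Fee base (net of costs): $741,750 − $54,580 = $687,170
First $119,000 at 34% = $40,460.00
Next $72,000 at 31% = $22,320.00
Next $207,000 at 25% = $51,750.00
Next $128,000 at 22% = $28,160.00
Remaining $161,170 at 17.5% = $28,204.75
Fee: $40,460.00 + $22,320.00 + $51,750.00 + $28,160.00 + $28,204.75 = $170,894.75
$170,894.75 exceeds the $136,000 cap, so the fee is capped at $136,000.00.

$136,000.00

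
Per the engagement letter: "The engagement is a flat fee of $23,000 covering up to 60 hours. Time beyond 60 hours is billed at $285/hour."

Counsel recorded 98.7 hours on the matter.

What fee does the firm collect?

$34,029.50

Flat fee: $23,000.00
Excess hours: 98.7 − 60 = 38.7
Overrun: 38.7 × $285 = $11,029.50
Total: $23,000.00 + $11,029.50 = $34,029.50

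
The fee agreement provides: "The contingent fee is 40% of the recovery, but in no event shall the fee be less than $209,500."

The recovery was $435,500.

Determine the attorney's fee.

40% of $435,500 = $174,200.00
That is below the $209,500 minimum, so the minimum applies.

$209,500.00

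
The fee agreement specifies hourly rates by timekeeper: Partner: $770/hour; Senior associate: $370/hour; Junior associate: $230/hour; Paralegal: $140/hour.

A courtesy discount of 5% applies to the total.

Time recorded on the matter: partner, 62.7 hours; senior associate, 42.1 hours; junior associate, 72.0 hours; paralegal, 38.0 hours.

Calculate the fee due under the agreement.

Partner: 62.7 × $770 = $48,279.00
Senior associate: 42.1 × $370 = $15,577.00
Junior associate: 72.0 × $230 = $16,560.00
Paralegal: 38.0 × $140 = $5,320.00
Subtotal: $85,736.00
Less 5% discount: −$4,286.80
Total: $85,736.00 − $4,286.80 = $81,449.20

$81,449.20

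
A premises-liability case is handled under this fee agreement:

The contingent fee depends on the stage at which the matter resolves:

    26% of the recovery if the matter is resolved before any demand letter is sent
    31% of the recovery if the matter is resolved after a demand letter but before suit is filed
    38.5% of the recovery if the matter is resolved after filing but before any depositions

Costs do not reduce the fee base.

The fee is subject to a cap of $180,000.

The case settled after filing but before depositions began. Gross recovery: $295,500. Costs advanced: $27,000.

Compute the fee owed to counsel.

$113,767.50

Fee base is the gross recovery, $295,500; costs are reimbursed separately.
The matter settled after filing but before depositions began, so the 38.5% rate applies.
$295,500 × 38.5% = $113,767.50
$113,767.50 is under the $180,000 cap.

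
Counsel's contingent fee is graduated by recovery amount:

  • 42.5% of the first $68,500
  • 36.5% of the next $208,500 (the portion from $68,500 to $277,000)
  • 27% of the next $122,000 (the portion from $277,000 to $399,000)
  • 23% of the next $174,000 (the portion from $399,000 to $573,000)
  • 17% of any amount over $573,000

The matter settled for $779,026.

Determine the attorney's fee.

First $68,500 at 42.5% = $29,112.50
Next $208,500 at 36.5% = $76,102.50
Next $122,000 at 27% = $32,940.00
Next $174,000 at 23% = $40,020.00
Remaining $206,026 at 17% = $35,024.42
Fee: $29,112.50 + $76,102.50 + $32,940.00 + $40,020.00 + $35,024.42 = $213,199.42

$213,199.42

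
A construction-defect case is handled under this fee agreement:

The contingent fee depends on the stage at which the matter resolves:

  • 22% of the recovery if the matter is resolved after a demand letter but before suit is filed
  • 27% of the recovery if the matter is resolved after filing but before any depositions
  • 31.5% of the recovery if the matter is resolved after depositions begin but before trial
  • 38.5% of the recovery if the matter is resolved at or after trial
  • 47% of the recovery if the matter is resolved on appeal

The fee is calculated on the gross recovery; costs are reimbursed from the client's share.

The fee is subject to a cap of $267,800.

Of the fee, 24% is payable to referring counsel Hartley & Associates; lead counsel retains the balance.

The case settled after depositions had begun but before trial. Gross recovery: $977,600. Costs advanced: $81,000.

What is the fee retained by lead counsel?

$203,528.00

Fee base is the gross recovery, $977,600; costs are reimbursed separately.
The matter settled after depositions had begun but before trial, so the 31.5% rate applies.
$977,600 × 31.5% = $307,944.00
$307,944.00 exceeds the $267,800 cap, so the fee is capped at $267,800.00.
Referral share: 24% of $267,800.00 = $64,272.00; lead counsel retains $267,800.00 − $64,272.00 = $203,528.00.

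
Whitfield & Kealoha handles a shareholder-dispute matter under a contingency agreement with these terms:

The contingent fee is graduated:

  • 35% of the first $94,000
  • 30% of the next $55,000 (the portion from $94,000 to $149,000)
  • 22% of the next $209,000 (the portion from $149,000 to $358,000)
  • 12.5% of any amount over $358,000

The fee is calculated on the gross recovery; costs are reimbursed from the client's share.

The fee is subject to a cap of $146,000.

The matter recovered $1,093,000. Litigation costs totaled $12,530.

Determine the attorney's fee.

$146,000.00

Fee base is the gross recovery, $1,093,000; costs are reimbursed separately.
First $94,000 at 35% = $32,900.00
Next $55,000 at 30% = $16,500.00
Next $209,000 at 22% = $45,980.00
Remaining $735,000 at 12.5% = $91,875.00
Fee: $32,900.00 + $16,500.00 + $45,980.00 + $91,875.00 = $187,255.00
$187,255.00 exceeds the $146,000 cap, so the fee is capped at $146,000.00.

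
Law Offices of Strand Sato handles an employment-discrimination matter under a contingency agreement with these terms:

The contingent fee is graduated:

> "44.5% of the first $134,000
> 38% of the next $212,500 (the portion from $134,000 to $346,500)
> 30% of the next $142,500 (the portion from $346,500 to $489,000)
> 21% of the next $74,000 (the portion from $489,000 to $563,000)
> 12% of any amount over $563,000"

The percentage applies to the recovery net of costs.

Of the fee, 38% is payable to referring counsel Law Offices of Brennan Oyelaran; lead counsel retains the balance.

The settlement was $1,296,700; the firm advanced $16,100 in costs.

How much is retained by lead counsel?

Fee base (net of costs): $1,296,700 − $16,100 = $1,280,600
First $134,000 at 44.5% = $59,630.00
Next $212,500 at 38% = $80,750.00
Next $142,500 at 30% = $42,750.00
Next $74,000 at 21% = $15,540.00
Remaining $717,600 at 12% = $86,112.00
Fee: $59,630.00 + $80,750.00 + $42,750.00 + $15,540.00 + $86,112.00 = $284,782.00
Referral share: 38% of $284,782.00 = $108,217.16; lead counsel retains $284,782.00 − $108,217.16 = $176,564.84.

$176,564.84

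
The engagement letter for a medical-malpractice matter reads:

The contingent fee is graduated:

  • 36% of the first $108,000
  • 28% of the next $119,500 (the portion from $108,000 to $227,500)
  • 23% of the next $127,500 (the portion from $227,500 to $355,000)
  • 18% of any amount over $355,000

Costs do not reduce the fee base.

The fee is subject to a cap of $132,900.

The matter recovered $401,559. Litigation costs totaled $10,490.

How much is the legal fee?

Fee base is the gross recovery, $401,559; costs are reimbursed separately.
First $108,000 at 36% = $38,880.00
Next $119,500 at 28% = $33,460.00
Next $127,500 at 23% = $29,325.00
Remaining $46,559 at 18% = $8,380.62
Fee: $38,880.00 + $33,460.00 + $29,325.00 + $8,380.62 = $110,045.62
$110,045.62 is under the $132,900 cap.

$110,045.62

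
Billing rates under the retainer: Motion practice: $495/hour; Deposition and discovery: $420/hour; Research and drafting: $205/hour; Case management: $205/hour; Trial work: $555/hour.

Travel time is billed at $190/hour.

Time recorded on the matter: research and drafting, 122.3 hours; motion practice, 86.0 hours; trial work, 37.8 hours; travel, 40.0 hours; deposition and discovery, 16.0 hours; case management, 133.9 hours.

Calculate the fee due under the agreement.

$130,390.00

Motion practice: 86.0 × $495 = $42,570.00
Deposition and discovery: 16.0 × $420 = $6,720.00
Research and drafting: 122.3 × $205 = $25,071.50
Case management: 133.9 × $205 = $27,449.50
Trial work: 37.8 × $555 = $20,979.00
Subtotal: $42,570.00 + $6,720.00 + $25,071.50 + $27,449.50 + $20,979.00 = $122,790.00
Travel: 40.0 × $190 = $7,600.00
Total: $122,790.00 + $7,600.00 = $130,390.00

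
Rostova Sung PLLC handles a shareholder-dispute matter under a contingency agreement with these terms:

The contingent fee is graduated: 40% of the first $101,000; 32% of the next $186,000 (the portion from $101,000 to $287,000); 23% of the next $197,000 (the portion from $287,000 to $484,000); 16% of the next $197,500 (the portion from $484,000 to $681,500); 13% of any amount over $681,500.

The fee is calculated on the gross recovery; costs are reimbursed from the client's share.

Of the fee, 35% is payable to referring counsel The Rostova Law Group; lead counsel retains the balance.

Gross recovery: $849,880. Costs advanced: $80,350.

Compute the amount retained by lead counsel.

Fee base is the gross recovery, $849,880; costs are reimbursed separately.
First $101,000 at 40% = $40,400.00
Next $186,000 at 32% = $59,520.00
Next $197,000 at 23% = $45,310.00
Next $197,500 at 16% = $31,600.00
Remaining $168,380 at 13% = $21,889.40
Fee: $40,400.00 + $59,520.00 + $45,310.00 + $31,600.00 + $21,889.40 = $198,719.40
Referral share: 35% of $198,719.40 = $69,551.79; lead counsel retains $198,719.40 − $69,551.79 = $129,167.61.

$129,167.61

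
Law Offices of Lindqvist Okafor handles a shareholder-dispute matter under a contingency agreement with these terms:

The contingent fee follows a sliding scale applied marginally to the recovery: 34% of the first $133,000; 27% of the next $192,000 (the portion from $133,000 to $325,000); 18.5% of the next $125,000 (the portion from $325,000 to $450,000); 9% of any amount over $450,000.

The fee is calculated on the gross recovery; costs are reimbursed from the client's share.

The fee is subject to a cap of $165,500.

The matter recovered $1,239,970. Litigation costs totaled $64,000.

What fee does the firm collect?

Fee base is the gross recovery, $1,239,970; costs are reimbursed separately.
First $133,000 at 34% = $45,220.00
Next $192,000 at 27% = $51,840.00
Next $125,000 at 18.5% = $23,125.00
Remaining $789,970 at 9% = $71,097.30
Fee: $45,220.00 + $51,840.00 + $23,125.00 + $71,097.30 = $191,282.30
$191,282.30 exceeds the $165,500 cap, so the fee is capped at $165,500.00.

$165,500.00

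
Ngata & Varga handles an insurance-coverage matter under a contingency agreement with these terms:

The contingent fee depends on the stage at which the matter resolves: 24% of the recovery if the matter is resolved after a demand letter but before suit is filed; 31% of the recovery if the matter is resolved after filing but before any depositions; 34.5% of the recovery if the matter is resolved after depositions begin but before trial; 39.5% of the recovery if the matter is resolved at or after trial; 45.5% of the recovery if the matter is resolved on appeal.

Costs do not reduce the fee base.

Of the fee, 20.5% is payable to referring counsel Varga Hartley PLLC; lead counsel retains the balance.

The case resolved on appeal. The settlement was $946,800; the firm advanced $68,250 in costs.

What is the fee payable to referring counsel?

Fee base is the gross recovery, $946,800; costs are reimbursed separately.
The matter resolved on appeal, so the 45.5% rate applies.
$946,800 × 45.5% = $430,794.00
Referral share: 20.5% of $430,794.00 = $88,312.77; lead counsel retains $430,794.00 − $88,312.77 = $342,481.23.

$88,312.77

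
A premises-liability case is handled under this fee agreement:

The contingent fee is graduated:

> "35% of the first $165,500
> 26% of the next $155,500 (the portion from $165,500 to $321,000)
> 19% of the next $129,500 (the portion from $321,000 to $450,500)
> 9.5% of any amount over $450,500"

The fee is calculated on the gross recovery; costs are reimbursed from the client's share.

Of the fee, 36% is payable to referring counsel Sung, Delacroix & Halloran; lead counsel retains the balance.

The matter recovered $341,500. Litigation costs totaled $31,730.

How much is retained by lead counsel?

Fee base is the gross recovery, $341,500; costs are reimbursed separately.
First $165,500 at 35% = $57,925.00
Next $155,500 at 26% = $40,430.00
Remaining $20,500 at 19% = $3,895.00
Fee: $57,925.00 + $40,430.00 + $3,895.00 = $102,250.00
Referral share: 36% of $102,250.00 = $36,810.00; lead counsel retains $102,250.00 − $36,810.00 = $65,440.00.

$65,440.00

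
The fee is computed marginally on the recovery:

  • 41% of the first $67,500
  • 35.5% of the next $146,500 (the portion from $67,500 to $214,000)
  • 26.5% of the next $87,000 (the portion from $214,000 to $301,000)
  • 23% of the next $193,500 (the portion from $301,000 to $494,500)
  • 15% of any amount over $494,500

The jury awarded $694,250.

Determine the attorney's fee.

First $67,500 at 41% = $27,675.00
Next $146,500 at 35.5% = $52,007.50
Next $87,000 at 26.5% = $23,055.00
Next $193,500 at 23% = $44,505.00
Remaining $199,750 at 15% = $29,962.50
Fee: $27,675.00 + $52,007.50 + $23,055.00 + $44,505.00 + $29,962.50 = $177,205.00

$177,205.00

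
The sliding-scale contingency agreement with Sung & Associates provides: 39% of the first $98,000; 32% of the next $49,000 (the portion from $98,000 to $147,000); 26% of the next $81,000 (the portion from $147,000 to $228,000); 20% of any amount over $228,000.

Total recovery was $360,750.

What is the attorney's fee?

First $98,000 at 39% = $38,220.00
Next $49,000 at 32% = $15,680.00
Next $81,000 at 26% = $21,060.00
Remaining $132,750 at 20% = $26,550.00
Fee: $38,220.00 + $15,680.00 + $21,060.00 + $26,550.00 = $101,510.00

$101,510.00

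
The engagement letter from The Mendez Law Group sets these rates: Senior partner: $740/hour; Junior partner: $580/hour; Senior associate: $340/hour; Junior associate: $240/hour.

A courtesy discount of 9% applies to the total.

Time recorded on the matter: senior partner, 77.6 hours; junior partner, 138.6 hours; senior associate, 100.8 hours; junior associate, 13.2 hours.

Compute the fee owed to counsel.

$159,479.32

Senior partner: 77.6 × $740 = $57,424.00
Junior partner: 138.6 × $580 = $80,388.00
Senior associate: 100.8 × $340 = $34,272.00
Junior associate: 13.2 × $240 = $3,168.00
Subtotal: $175,252.00
Less 9% discount: −$15,772.68
Total: $175,252.00 − $15,772.68 = $159,479.32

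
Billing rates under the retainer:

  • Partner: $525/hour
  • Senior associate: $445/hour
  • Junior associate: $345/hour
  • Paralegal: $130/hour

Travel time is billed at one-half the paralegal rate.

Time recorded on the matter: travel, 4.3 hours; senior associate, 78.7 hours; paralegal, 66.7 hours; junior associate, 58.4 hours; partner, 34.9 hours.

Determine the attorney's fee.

Partner: 34.9 × $525 = $18,322.50
Senior associate: 78.7 × $445 = $35,021.50
Junior associate: 58.4 × $345 = $20,148.00
Paralegal: 66.7 × $130 = $8,671.00
Subtotal: $18,322.50 + $35,021.50 + $20,148.00 + $8,671.00 = $82,163.00
Travel: 4.3 × ($130 ÷ 2) = 4.3 × $65.00 = $279.50
Total: $82,163.00 + $279.50 = $82,442.50

$82,442.50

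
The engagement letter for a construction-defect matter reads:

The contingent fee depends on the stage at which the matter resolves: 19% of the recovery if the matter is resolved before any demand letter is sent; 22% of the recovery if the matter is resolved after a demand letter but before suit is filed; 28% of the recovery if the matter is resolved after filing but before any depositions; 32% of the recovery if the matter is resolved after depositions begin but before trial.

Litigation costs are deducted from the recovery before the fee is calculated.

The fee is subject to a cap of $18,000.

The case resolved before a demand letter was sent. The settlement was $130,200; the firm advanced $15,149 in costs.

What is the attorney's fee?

Fee base (net of costs): $130,200 − $15,149 = $115,051
The matter resolved before a demand letter was sent, so the 19% rate applies.
$115,051 × 19% = $21,859.69
$21,859.69 exceeds the $18,000 cap, so the fee is capped at $18,000.00.

$18,000.00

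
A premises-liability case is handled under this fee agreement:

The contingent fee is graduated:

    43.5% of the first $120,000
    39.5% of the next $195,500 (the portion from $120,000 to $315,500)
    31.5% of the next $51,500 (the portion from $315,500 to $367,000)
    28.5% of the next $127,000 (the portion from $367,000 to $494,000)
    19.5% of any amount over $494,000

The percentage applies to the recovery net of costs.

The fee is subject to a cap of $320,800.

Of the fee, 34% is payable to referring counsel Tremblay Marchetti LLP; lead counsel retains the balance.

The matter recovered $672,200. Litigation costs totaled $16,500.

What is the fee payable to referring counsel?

Fee base (net of costs): $672,200 − $16,500 = $655,700
First $120,000 at 43.5% = $52,200.00
Next $195,500 at 39.5% = $77,222.50
Next $51,500 at 31.5% = $16,222.50
Next $127,000 at 28.5% = $36,195.00
Remaining $161,700 at 19.5% = $31,531.50
Fee: $52,200.00 + $77,222.50 + $16,222.50 + $36,195.00 + $31,531.50 = $213,371.50
$213,371.50 is under the $320,800 cap.
Referral share: 34% of $213,371.50 = $72,546.31; lead counsel retains $213,371.50 − $72,546.31 = $140,825.19.

$72,546.31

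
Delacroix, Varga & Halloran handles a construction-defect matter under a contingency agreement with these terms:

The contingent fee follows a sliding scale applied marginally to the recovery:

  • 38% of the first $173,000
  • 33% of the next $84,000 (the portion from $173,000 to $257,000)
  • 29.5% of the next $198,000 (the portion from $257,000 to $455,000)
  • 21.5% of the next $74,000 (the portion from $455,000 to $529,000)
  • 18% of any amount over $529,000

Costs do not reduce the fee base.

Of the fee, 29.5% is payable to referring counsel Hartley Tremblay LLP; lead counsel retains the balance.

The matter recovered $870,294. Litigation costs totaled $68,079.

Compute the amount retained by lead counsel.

Fee base is the gross recovery, $870,294; costs are reimbursed separately.
First $173,000 at 38% = $65,740.00
Next $84,000 at 33% = $27,720.00
Next $198,000 at 29.5% = $58,410.00
Next $74,000 at 21.5% = $15,910.00
Remaining $341,294 at 18% = $61,432.92
Fee: $65,740.00 + $27,720.00 + $58,410.00 + $15,910.00 + $61,432.92 = $229,212.92
Referral share: 29.5% of $229,212.92 = $67,617.81; lead counsel retains $229,212.92 − $67,617.81 = $161,595.11.

$161,595.11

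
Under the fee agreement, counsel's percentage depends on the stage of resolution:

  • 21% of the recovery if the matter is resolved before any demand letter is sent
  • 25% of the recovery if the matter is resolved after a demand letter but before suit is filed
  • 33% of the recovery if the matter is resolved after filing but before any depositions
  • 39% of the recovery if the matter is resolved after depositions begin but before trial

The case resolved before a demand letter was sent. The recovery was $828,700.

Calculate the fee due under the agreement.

$174,027.00

The matter resolved before a demand letter was sent, so the 21% rate applies.
$828,700 × 21% = $174,027.00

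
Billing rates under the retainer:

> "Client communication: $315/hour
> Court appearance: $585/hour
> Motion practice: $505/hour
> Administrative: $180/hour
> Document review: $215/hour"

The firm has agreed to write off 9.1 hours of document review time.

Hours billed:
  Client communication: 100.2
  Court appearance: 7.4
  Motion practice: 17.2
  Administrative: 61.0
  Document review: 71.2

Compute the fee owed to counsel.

Client communication: 100.2 × $315 = $31,563.00
Court appearance: 7.4 × $585 = $4,329.00
Motion practice: 17.2 × $505 = $8,686.00
Administrative: 61.0 × $180 = $10,980.00
Document review: 71.2 × $215 = $15,308.00
Subtotal: $70,866.00
Write-off: 9.1 × $215 = $1,956.50
Total: $70,866.00 − $1,956.50 = $68,909.50

$68,909.50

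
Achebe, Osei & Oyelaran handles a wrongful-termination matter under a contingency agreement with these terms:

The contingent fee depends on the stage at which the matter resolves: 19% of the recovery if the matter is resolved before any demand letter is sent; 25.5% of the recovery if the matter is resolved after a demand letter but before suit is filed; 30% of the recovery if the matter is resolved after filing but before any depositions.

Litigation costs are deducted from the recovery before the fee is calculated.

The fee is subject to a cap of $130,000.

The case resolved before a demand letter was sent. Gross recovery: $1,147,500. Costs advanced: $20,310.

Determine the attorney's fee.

$130,000.00

Fee base (net of costs): $1,147,500 − $20,310 = $1,127,190
The matter resolved before a demand letter was sent, so the 19% rate applies.
$1,127,190 × 19% = $214,166.10
$214,166.10 exceeds the $130,000 cap, so the fee is capped at $130,000.00.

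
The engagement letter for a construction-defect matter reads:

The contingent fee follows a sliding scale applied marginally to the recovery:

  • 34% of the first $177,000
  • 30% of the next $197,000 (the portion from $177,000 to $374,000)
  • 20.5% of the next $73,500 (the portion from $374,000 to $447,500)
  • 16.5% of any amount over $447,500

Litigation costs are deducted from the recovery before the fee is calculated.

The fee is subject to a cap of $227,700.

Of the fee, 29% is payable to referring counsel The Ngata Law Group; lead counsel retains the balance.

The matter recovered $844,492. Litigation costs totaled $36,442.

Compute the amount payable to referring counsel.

Fee base (net of costs): $844,492 − $36,442 = $808,050
First $177,000 at 34% = $60,180.00
Next $197,000 at 30% = $59,100.00
Next $73,500 at 20.5% = $15,067.50
Remaining $360,550 at 16.5% = $59,490.75
Fee: $60,180.00 + $59,100.00 + $15,067.50 + $59,490.75 = $193,838.25
$193,838.25 is under the $227,700 cap.
Referral share: 29% of $193,838.25 = $56,213.09; lead counsel retains $193,838.25 − $56,213.09 = $137,625.16.

$56,213.09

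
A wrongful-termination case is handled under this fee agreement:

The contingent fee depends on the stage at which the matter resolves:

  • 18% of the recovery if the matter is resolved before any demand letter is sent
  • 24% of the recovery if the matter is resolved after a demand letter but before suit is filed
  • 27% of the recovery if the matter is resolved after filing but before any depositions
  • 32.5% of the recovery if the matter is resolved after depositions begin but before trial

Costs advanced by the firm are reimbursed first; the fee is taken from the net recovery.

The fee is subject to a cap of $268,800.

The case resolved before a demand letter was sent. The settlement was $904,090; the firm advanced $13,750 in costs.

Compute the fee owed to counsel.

$160,261.20

Fee base (net of costs): $904,090 − $13,750 = $890,340
The matter resolved before a demand letter was sent, so the 18% rate applies.
$890,340 × 18% = $160,261.20
$160,261.20 is under the $268,800 cap.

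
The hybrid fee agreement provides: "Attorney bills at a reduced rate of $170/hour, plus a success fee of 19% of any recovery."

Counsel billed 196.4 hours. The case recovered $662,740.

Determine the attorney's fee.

$159,308.60

Hourly: 196.4 × $170 = $33,388.00
Success fee: 19% of $662,740 = $125,920.60
Total: $33,388.00 + $125,920.60 = $159,308.60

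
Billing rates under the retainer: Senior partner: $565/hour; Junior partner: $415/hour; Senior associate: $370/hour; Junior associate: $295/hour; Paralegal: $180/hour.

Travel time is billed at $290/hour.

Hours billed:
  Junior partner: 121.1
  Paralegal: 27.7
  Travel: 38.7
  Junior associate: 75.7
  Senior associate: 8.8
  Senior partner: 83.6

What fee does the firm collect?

Senior partner: 83.6 × $565 = $47,234.00
Junior partner: 121.1 × $415 = $50,256.50
Senior associate: 8.8 × $370 = $3,256.00
Junior associate: 75.7 × $295 = $22,331.50
Paralegal: 27.7 × $180 = $4,986.00
Subtotal: $47,234.00 + $50,256.50 + $3,256.00 + $22,331.50 + $4,986.00 = $128,064.00
Travel: 38.7 × $290 = $11,223.00
Total: $128,064.00 + $11,223.00 = $139,287.00

$139,287.00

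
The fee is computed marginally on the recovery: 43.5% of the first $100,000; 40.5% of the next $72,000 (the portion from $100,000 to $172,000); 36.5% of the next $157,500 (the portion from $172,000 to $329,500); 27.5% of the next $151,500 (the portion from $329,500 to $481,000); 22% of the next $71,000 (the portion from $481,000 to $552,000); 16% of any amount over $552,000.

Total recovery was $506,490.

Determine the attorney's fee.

$177,417.80

First $100,000 at 43.5% = $43,500.00
Next $72,000 at 40.5% = $29,160.00
Next $157,500 at 36.5% = $57,487.50
Next $151,500 at 27.5% = $41,662.50
Remaining $25,490 at 22% = $5,607.80
Fee: $43,500.00 + $29,160.00 + $57,487.50 + $41,662.50 + $5,607.80 = $177,417.80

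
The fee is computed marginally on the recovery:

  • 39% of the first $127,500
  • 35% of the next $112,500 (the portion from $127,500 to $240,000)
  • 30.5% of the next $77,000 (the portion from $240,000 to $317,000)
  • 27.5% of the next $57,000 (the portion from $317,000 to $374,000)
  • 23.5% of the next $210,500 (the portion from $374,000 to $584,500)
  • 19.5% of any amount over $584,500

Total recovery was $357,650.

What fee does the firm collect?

First $127,500 at 39% = $49,725.00
Next $112,500 at 35% = $39,375.00
Next $77,000 at 30.5% = $23,485.00
Remaining $40,650 at 27.5% = $11,178.75
Fee: $49,725.00 + $39,375.00 + $23,485.00 + $11,178.75 = $123,763.75

$123,763.75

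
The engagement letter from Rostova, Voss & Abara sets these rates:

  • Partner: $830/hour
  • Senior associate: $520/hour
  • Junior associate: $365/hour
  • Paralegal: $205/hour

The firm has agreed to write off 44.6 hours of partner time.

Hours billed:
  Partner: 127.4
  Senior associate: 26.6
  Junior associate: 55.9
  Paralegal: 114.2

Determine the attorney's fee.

$126,370.50

Partner: 127.4 × $830 = $105,742.00
Senior associate: 26.6 × $520 = $13,832.00
Junior associate: 55.9 × $365 = $20,403.50
Paralegal: 114.2 × $205 = $23,411.00
Subtotal: $163,388.50
Write-off: 44.6 × $830 = $37,018.00
Total: $163,388.50 − $37,018.00 = $126,370.50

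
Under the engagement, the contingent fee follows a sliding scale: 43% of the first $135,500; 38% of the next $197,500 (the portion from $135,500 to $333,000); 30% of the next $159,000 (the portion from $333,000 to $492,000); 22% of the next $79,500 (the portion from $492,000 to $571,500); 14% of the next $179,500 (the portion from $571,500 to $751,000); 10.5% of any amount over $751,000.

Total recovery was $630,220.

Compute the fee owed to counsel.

First $135,500 at 43% = $58,265.00
Next $197,500 at 38% = $75,050.00
Next $159,000 at 30% = $47,700.00
Next $79,500 at 22% = $17,490.00
Remaining $58,720 at 14% = $8,220.80
Fee: $58,265.00 + $75,050.00 + $47,700.00 + $17,490.00 + $8,220.80 = $206,725.80

$206,725.80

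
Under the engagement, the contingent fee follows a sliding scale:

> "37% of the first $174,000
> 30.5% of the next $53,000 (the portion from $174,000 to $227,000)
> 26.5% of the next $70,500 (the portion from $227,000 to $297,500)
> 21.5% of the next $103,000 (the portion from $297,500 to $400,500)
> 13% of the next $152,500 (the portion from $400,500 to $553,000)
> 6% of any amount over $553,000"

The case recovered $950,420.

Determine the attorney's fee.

$165,042.70

First $174,000 at 37% = $64,380.00
Next $53,000 at 30.5% = $16,165.00
Next $70,500 at 26.5% = $18,682.50
Next $103,000 at 21.5% = $22,145.00
Next $152,500 at 13% = $19,825.00
Remaining $397,420 at 6% = $23,845.20
Fee: $64,380.00 + $16,165.00 + $18,682.50 + $22,145.00 + $19,825.00 + $23,845.20 = $165,042.70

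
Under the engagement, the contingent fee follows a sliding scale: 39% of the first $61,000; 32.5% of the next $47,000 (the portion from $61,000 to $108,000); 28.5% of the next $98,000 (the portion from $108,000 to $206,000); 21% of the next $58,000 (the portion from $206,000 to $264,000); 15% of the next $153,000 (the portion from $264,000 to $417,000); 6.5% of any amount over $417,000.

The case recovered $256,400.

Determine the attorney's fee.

$77,579.00

First $61,000 at 39% = $23,790.00
Next $47,000 at 32.5% = $15,275.00
Next $98,000 at 28.5% = $27,930.00
Remaining $50,400 at 21% = $10,584.00
Fee: $23,790.00 + $15,275.00 + $27,930.00 + $10,584.00 = $77,579.00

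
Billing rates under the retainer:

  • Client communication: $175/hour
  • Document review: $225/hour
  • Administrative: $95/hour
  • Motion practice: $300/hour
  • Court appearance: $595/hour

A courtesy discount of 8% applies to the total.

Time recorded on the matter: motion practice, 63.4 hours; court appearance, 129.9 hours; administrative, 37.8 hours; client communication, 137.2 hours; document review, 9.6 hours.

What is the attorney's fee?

$115,985.78

Client communication: 137.2 × $175 = $24,010.00
Document review: 9.6 × $225 = $2,160.00
Administrative: 37.8 × $95 = $3,591.00
Motion practice: 63.4 × $300 = $19,020.00
Court appearance: 129.9 × $595 = $77,290.50
Subtotal: $126,071.50
Less 8% discount: −$10,085.72
Total: $126,071.50 − $10,085.72 = $115,985.78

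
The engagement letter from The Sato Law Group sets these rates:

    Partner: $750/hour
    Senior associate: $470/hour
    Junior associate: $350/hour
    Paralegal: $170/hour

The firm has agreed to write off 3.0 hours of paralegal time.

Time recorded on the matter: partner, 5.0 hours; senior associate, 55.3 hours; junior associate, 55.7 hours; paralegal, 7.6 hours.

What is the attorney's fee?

$50,018.00

Partner: 5.0 × $750 = $3,750.00
Senior associate: 55.3 × $470 = $25,991.00
Junior associate: 55.7 × $350 = $19,495.00
Paralegal: 7.6 × $170 = $1,292.00
Subtotal: $50,528.00
Write-off: 3.0 × $170 = $510.00
Total: $50,528.00 − $510.00 = $50,018.00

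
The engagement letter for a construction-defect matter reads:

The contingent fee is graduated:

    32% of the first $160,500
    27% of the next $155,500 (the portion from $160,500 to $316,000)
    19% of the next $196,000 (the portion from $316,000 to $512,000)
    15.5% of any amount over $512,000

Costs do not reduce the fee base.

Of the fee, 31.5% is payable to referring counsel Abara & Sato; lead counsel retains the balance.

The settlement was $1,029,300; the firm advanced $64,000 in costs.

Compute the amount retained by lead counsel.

Fee base is the gross recovery, $1,029,300; costs are reimbursed separately.
First $160,500 at 32% = $51,360.00
Next $155,500 at 27% = $41,985.00
Next $196,000 at 19% = $37,240.00
Remaining $517,300 at 15.5% = $80,181.50
Fee: $51,360.00 + $41,985.00 + $37,240.00 + $80,181.50 = $210,766.50
Referral share: 31.5% of $210,766.50 = $66,391.45; lead counsel retains $210,766.50 − $66,391.45 = $144,375.05.

$144,375.05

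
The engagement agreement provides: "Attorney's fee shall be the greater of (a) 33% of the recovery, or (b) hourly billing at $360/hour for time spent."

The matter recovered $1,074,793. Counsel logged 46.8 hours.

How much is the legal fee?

$354,681.69

(a) 33% of $1,074,793 = $354,681.69
(b) 46.8 × $360 = $16,848.00
The greater is (a): $354,681.69.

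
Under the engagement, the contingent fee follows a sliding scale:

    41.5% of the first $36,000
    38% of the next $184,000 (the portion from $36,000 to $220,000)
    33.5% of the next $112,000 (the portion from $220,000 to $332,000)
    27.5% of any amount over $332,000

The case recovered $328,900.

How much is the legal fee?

First $36,000 at 41.5% = $14,940.00
Next $184,000 at 38% = $69,920.00
Remaining $108,900 at 33.5% = $36,481.50
Fee: $14,940.00 + $69,920.00 + $36,481.50 = $121,341.50

$121,341.50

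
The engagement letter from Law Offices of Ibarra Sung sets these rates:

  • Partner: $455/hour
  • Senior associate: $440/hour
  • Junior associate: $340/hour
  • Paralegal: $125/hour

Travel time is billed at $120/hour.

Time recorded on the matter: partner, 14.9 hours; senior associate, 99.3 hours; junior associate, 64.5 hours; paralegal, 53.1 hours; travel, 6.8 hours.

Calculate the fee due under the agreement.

$79,855.00

Partner: 14.9 × $455 = $6,779.50
Senior associate: 99.3 × $440 = $43,692.00
Junior associate: 64.5 × $340 = $21,930.00
Paralegal: 53.1 × $125 = $6,637.50
Subtotal: $6,779.50 + $43,692.00 + $21,930.00 + $6,637.50 = $79,039.00
Travel: 6.8 × $120 = $816.00
Total: $79,039.00 + $816.00 = $79,855.00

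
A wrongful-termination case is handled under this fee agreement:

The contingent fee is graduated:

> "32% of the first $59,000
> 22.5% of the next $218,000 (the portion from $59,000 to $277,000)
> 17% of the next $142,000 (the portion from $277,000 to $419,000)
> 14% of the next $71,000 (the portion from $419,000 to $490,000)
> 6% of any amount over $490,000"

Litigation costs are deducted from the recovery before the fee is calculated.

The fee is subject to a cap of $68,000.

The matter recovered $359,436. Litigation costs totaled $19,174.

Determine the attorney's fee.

$68,000.00

Fee base (net of costs): $359,436 − $19,174 = $340,262
First $59,000 at 32% = $18,880.00
Next $218,000 at 22.5% = $49,050.00
Remaining $63,262 at 17% = $10,754.54
Fee: $18,880.00 + $49,050.00 + $10,754.54 = $78,684.54
$78,684.54 exceeds the $68,000 cap, so the fee is capped at $68,000.00.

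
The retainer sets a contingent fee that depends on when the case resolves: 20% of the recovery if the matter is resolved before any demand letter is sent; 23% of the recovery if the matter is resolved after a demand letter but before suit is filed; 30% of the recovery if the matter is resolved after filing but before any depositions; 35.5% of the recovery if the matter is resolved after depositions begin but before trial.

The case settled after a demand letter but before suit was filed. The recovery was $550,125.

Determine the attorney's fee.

$126,528.75

The matter settled after a demand letter but before suit was filed, so the 23% rate applies.
$550,125 × 23% = $126,528.75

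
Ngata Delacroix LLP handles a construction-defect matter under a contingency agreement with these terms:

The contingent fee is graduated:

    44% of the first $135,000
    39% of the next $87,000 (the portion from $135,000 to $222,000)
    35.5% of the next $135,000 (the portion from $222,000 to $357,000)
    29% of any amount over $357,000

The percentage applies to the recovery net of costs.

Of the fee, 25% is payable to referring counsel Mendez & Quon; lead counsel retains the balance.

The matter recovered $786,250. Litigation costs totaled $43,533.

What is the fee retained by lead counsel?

$189,834.70

Fee base (net of costs): $786,250 − $43,533 = $742,717
First $135,000 at 44% = $59,400.00
Next $87,000 at 39% = $33,930.00
Next $135,000 at 35.5% = $47,925.00
Remaining $385,717 at 29% = $111,857.93
Fee: $59,400.00 + $33,930.00 + $47,925.00 + $111,857.93 = $253,112.93
Referral share: 25% of $253,112.93 = $63,278.23; lead counsel retains $253,112.93 − $63,278.23 = $189,834.70.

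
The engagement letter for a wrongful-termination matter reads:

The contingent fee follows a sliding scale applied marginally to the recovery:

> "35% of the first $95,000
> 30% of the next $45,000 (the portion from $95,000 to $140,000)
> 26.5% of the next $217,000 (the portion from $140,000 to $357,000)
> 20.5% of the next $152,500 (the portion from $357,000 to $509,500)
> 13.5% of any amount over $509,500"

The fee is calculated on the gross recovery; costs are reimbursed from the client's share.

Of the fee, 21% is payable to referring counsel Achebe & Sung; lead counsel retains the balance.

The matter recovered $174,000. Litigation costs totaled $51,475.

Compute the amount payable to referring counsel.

$11,709.60

Fee base is the gross recovery, $174,000; costs are reimbursed separately.
First $95,000 at 35% = $33,250.00
Next $45,000 at 30% = $13,500.00
Remaining $34,000 at 26.5% = $9,010.00
Fee: $33,250.00 + $13,500.00 + $9,010.00 = $55,760.00
Referral share: 21% of $55,760.00 = $11,709.60; lead counsel retains $55,760.00 − $11,709.60 = $44,050.40.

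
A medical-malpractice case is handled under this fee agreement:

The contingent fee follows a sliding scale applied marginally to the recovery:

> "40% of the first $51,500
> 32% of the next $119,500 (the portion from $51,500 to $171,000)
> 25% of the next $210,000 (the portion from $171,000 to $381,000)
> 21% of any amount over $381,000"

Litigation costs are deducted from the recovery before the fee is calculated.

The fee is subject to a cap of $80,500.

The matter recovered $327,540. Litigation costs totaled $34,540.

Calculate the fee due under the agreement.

Fee base (net of costs): $327,540 − $34,540 = $293,000
First $51,500 at 40% = $20,600.00
Next $119,500 at 32% = $38,240.00
Remaining $122,000 at 25% = $30,500.00
Fee: $20,600.00 + $38,240.00 + $30,500.00 = $89,340.00
$89,340.00 exceeds the $80,500 cap, so the fee is capped at $80,500.00.

$80,500.00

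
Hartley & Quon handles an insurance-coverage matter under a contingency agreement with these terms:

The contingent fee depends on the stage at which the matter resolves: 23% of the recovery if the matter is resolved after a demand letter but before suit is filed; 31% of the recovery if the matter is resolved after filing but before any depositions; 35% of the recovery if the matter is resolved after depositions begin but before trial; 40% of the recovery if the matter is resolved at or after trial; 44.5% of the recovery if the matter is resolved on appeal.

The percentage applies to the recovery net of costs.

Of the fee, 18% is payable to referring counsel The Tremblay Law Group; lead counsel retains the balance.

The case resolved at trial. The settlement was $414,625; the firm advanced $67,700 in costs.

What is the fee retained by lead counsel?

$113,791.40

Fee base (net of costs): $414,625 − $67,700 = $346,925
The matter resolved at trial, so the 40% rate applies.
$346,925 × 40% = $138,770.00
Referral share: 18% of $138,770.00 = $24,978.60; lead counsel retains $138,770.00 − $24,978.60 = $113,791.40.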